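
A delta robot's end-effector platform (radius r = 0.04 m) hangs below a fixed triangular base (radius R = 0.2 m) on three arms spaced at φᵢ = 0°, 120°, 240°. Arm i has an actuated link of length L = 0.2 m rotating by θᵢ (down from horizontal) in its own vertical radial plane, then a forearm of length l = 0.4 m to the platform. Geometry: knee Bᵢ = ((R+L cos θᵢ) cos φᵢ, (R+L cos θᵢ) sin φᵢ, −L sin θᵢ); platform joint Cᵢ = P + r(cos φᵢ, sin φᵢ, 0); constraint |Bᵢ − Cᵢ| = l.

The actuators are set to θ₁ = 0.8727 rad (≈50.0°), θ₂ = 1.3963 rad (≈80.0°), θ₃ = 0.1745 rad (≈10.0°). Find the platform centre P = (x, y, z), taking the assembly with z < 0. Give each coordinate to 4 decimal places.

O1 = (0.2886·cos0.0°, 0.2886·sin0.0°, -0.1532) = (0.2886, 0.0000, -0.1532)
φ2=120.0°: virtual centre (-0.0974, 0.1686, -0.1970), radius l
O3 = (0.3570·cos240.0°, 0.3570·sin240.0°, -0.0347) = (-0.1785, -0.3091, -0.0347)
eliminate P² terms by subtracting sphere 1 from 2 and 3
[-0.7718 0.3373 -0.0875]·P = -0.0300;  [-0.9341 -0.6183 0.2370]·P = 0.0219
Cramer: x(z) = 0.0141+0.0326z;  y(z) = -0.0567+0.3340z
into |P−O₁|² = l²: 1.1126z² + 0.2506z + -0.0580 = 0;  Δ = 0.3209;  z = -0.3672 or 0.1419 → z<0 root = -0.3672
x = 0.0021, y = -0.1794

(0.0021, -0.1794, -0.3672)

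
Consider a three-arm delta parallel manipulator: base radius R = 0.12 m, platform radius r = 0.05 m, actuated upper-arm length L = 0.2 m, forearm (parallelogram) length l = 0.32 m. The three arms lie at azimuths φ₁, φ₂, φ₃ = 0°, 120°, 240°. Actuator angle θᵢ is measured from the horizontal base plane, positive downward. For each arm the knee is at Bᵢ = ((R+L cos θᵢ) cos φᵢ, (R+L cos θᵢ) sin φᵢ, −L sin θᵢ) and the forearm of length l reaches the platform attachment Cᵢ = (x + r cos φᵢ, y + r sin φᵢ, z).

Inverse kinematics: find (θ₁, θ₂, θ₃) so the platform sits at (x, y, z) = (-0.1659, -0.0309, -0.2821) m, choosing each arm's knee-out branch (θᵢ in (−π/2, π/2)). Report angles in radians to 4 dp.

φ1=0.0° → target in arm frame (-0.1659, -0.0309)
  A=0.2359, B=-0.2821, C=(l²−L²−A²−y'²−z²)/(2L)=-0.1845
  γ=atan2(-0.2821,0.2359)=-0.8744;  ψ=arccos(-0.5016)=2.0963;  θ1=γ+ψ≈1.2219
rotate P by −φ2: (0.0562, 0.1591, -0.2821)
  A cos θ + B sin θ = C:  0.0138·cos θ + -0.2821·sin θ = -0.1067
  √(A²+B²)=0.2824;  θ2 = -1.5219+1.9583 ≈ 0.4364
rotate P by −φ3: (0.1097, -0.1282, -0.2821)
  e−x'=-0.0397;  (l²−L²−(e−x')²−y'²−z²)/2L = -0.0880
  γ=atan2(-0.2821,-0.0397)=-1.7106;  ψ=arccos(-0.3089)=1.8848;  θ3=γ+ψ≈0.1742

θ₁ = 1.2219, θ₂ = 0.4364, θ₃ = 0.1742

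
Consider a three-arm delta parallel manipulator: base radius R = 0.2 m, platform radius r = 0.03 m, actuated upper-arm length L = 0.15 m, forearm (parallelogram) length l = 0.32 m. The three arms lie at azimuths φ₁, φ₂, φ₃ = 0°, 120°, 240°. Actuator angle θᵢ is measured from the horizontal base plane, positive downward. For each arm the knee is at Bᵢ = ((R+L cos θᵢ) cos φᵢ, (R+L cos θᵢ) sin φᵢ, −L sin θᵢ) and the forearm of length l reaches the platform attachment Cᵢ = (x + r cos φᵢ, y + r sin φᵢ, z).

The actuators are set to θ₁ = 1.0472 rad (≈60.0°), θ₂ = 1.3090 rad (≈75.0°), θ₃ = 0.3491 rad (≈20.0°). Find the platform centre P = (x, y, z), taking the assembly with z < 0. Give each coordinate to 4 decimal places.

(-0.0195, -0.0951, -0.2828)

φ1=0.0°: virtual centre (0.2450, 0.0000, -0.1299), radius l
φ2=120.0°: virtual centre (-0.1044, 0.1808, -0.1449), radius l
S3 = (0.3110·cos240.0°, 0.3110·sin240.0°, -0.0513) = (-0.1555, -0.2693, -0.0513)
eliminate P² terms by subtracting sphere 1 from 2 and 3
plane₁₂: -0.6988x+0.3617y+-0.0300z = -0.0123
Cramer: x(z) = -0.0022+0.0611z;  y(z) = -0.0383+0.2010z
into |P−S₁|² = l²: 1.0441z² + 0.2142z + -0.0229 = 0;  Δ = 0.1417;  z = -0.2828 or 0.0777 → z<0 root = -0.2828
x = -0.0195, y = -0.0951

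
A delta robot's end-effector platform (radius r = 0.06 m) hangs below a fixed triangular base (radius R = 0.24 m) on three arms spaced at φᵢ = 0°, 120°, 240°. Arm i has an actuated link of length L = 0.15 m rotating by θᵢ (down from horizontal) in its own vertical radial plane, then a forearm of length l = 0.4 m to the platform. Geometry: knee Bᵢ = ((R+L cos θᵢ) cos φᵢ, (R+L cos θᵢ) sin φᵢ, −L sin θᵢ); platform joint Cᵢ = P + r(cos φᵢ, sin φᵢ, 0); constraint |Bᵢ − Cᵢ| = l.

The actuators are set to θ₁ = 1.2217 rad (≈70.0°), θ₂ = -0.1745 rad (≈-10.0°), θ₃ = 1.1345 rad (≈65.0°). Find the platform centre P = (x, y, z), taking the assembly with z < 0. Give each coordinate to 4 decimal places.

(-0.0906, 0.1334, -0.3373)

centre 1 = (0.2313·cos0.0°, 0.2313·sin0.0°, -0.1410) = (0.2313, 0.0000, -0.1410)
arm 2 at φ=120.0°: ρ2 = 0.3277;  centre 2 = (-0.1639, 0.2838, 0.0260)
arm 3 at φ=240.0°: ρ3 = 0.2434;  centre 3 = (-0.1217, -0.2108, -0.1359)
subtract pairs → two planes through P
linear system: -0.7903x+0.5676y = 0.0347−0.3340z; -0.7060x+-0.4216y = 0.0043−0.0100z
det = 0.7339;  x = -0.0233+0.1996z,  y = 0.0287+-0.3105z
sphere 1 gives Az²+Bz+C=0 with A=1.1362, B=0.1624, C=-0.0745;  B²−4AC=0.3649;  roots -0.3373, 0.1943;  negative root z = -0.3373
x = -0.0906, y = 0.1334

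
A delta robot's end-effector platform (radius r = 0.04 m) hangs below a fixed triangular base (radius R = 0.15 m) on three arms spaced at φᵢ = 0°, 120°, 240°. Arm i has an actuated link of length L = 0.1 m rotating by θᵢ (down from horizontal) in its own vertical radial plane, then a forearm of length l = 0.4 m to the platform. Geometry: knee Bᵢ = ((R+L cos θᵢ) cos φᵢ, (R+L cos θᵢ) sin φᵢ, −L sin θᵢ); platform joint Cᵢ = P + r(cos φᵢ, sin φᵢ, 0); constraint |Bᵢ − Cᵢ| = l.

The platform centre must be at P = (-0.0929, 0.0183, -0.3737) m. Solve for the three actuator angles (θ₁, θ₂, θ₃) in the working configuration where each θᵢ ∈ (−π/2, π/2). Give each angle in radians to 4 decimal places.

θ₁ = 0.8725, θ₂ = 0.0873, θ₃ = 0.2615

rotate P by −φ1: (-0.0929, 0.0183, -0.3737)
  A=0.2029, B=-0.3737, C=(l²−L²−A²−y'²−z²)/(2L)=-0.1558
  γ=atan2(-0.3737,0.2029)=-1.0734;  ψ=arccos(-0.3663)=1.9459;  θ1=γ+ψ≈0.8725
φ2=120.0° → target in arm frame (0.0623, 0.0713)
  e−x'=0.0477;  (l²−L²−(e−x')²−y'²−z²)/2L = 0.0149
  √(A²+B²)=0.3767;  θ2 = -1.4438+1.5311 ≈ 0.0873
rotate P by −φ3: (0.0306, -0.0896, -0.3737)
  e−x'=0.0794;  (l²−L²−(e−x')²−y'²−z²)/2L = -0.0199
  θ3 = atan2(B,A) + arccos(C/0.3820) = 0.2615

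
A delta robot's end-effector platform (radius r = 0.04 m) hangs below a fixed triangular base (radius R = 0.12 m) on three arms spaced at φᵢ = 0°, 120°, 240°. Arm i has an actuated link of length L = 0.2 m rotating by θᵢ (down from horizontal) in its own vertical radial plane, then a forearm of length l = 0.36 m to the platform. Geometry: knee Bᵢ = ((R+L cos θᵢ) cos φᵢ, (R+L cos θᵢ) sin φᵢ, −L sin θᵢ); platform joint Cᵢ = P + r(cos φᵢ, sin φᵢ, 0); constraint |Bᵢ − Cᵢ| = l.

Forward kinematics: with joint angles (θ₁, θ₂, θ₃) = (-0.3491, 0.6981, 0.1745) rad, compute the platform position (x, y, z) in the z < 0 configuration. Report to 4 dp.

(0.0975, -0.0642, -0.2422)

centre 1 = (0.2679·cos0.0°, 0.2679·sin0.0°, 0.0684) = (0.2679, 0.0000, 0.0684)
φ2=120.0°: virtual centre (-0.1166, 0.2020, -0.1286), radius l
centre 3 = (0.2770·cos240.0°, 0.2770·sin240.0°, -0.0347) = (-0.1385, -0.2399, -0.0347)
eliminate P² terms by subtracting sphere 1 from 2 and 3
[-0.7691 0.4039 -0.3939]·P = -0.0056;  [-0.8128 -0.4797 -0.2063]·P = 0.0014
Cramer: x(z) = 0.0030-0.3905z;  y(z) = -0.0081+0.2317z
into |P−centre ₁|² = l²: 1.2062z² + 0.0664z + -0.0547 = 0;  Δ = 0.2681;  z = -0.2422 or 0.1871 → z<0 root = -0.2422
x = 0.0975, y = -0.0642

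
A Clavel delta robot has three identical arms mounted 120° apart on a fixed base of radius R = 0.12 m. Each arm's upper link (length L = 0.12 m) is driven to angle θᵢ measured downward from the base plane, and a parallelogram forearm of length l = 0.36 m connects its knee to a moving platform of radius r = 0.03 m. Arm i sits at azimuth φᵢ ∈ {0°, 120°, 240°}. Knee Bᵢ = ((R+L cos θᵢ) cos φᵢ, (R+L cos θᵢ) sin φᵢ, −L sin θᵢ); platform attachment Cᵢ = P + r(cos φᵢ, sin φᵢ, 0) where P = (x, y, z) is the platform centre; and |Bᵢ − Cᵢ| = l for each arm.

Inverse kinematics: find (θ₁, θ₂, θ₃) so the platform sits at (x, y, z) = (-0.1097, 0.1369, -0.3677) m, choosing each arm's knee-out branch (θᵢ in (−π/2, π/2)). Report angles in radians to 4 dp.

φ1=0.0° → target in arm frame (-0.1097, 0.1369)
  A cos θ + B sin θ = C:  0.1997·cos θ + -0.3677·sin θ = -0.3276
  θ1 = atan2(B,A) + arccos(C/0.4184) = 1.3969
φ2=120.0° → target in arm frame (0.1734, 0.0266)
  A=-0.0834, B=-0.3677, C=(l²−L²−A²−y'²−z²)/(2L)=-0.1153
  √(A²+B²)=0.3770;  θ2 = -1.7939+1.8815 ≈ 0.0876
φ3=240.0° → target in arm frame (-0.0637, -0.1635)
  A cos θ + B sin θ = C:  0.1537·cos θ + -0.3677·sin θ = -0.2931
  √(A²+B²)=0.3985;  θ3 = -1.1748+2.3972 ≈ 1.2223

θ₁ = 1.3969, θ₂ = 0.0876, θ₃ = 1.2223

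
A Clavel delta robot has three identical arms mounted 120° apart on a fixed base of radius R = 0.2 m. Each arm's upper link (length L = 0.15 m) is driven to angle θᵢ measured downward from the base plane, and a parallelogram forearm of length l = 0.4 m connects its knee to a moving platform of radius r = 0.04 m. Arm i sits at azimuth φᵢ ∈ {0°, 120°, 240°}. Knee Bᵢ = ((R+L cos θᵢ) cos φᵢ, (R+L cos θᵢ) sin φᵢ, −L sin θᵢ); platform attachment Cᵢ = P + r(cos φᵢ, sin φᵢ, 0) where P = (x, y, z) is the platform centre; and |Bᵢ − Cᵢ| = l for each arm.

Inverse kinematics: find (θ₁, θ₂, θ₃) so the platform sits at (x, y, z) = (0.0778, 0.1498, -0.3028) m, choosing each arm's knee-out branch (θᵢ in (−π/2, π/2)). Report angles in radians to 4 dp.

φ1=0.0° → target in arm frame (0.0778, 0.1498)
  e−x'=0.0822;  (l²−L²−(e−x')²−y'²−z²)/2L = 0.0554
  √(A²+B²)=0.3138;  θ1 = -1.3057+1.3933 ≈ 0.0876
φ2=120.0° → target in arm frame (0.0908, -0.1423)
  e−x'=0.0692;  (l²−L²−(e−x')²−y'²−z²)/2L = 0.0693
  γ=atan2(-0.3028,0.0692)=-1.3462;  ψ=arccos(0.2231)=1.3458;  θ2=γ+ψ≈-0.0004
arm 3 (φ=240.0°): x'=-0.1686, y'=-0.0075
  e−x'=0.3286;  (l²−L²−(e−x')²−y'²−z²)/2L = -0.2075
  θ3 = atan2(B,A) + arccos(C/0.4469) = 1.3091

θ₁ = 0.0876, θ₂ = -0.0004, θ₃ = 1.3091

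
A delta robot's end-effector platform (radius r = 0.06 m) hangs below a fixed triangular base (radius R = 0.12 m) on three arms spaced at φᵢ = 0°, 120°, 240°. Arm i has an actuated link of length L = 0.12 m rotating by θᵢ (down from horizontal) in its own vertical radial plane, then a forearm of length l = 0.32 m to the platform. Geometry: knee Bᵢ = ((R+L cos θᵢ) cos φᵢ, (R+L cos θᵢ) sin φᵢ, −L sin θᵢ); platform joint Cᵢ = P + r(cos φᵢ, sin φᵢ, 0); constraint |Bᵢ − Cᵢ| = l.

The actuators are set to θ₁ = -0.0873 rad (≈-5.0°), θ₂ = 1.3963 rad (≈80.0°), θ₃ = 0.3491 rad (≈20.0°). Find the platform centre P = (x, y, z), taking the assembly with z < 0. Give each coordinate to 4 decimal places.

(0.1374, -0.1486, -0.2698)

φ1=0.0°: virtual centre (0.1795, 0.0000, 0.0105), radius l
φ2=120.0°: virtual centre (-0.0404, 0.0700, -0.1182), radius l
arm 3 at φ=240.0°: (R−r)+L cos θ3 = 0.1728;  centre 3 = (-0.0864, -0.1496, -0.0410)
subtract pairs → two planes through P
[-0.4399 0.1400 -0.2573]·P = -0.0118;  [-0.5318 -0.2992 -0.1030]·P = -0.0008
det = 0.2061;  x = 0.0178+-0.4435z,  y = -0.0288+0.4440z
sphere 1 gives Az²+Bz+C=0 with A=1.3939, B=0.0970, C=-0.0753;  B²−4AC=0.4291;  roots -0.2698, 0.2002;  negative root z = -0.2698
x = 0.1374, y = -0.1486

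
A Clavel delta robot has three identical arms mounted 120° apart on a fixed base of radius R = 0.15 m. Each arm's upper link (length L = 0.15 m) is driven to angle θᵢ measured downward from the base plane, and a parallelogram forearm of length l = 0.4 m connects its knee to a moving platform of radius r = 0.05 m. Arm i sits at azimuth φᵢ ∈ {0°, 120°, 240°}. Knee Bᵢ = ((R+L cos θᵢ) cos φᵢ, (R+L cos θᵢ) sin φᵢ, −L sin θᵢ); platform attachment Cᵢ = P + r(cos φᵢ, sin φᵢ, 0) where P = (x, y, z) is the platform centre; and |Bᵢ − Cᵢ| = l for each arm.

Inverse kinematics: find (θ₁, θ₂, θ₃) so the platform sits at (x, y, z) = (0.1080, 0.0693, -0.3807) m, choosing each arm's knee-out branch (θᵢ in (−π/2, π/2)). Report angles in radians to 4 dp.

θ₁ = 0.0869, θ₂ = 0.5237, θ₃ = 0.9597

φ1=0.0° → target in arm frame (0.1080, 0.0693)
  A=-0.0080, B=-0.3807, C=(l²−L²−A²−y'²−z²)/(2L)=-0.0410
  θ1 = atan2(B,A) + arccos(C/0.3808) = 0.0869
arm 2 (φ=120.0°): x'=0.0060, y'=-0.1282
  A cos θ + B sin θ = C:  0.0940·cos θ + -0.3807·sin θ = -0.1090
  θ2 = atan2(B,A) + arccos(C/0.3921) = 0.5237
φ3=240.0° → target in arm frame (-0.1140, 0.0589)
  A=0.2140, B=-0.3807, C=(l²−L²−A²−y'²−z²)/(2L)=-0.1890
  θ3 = atan2(B,A) + arccos(C/0.4367) = 0.9597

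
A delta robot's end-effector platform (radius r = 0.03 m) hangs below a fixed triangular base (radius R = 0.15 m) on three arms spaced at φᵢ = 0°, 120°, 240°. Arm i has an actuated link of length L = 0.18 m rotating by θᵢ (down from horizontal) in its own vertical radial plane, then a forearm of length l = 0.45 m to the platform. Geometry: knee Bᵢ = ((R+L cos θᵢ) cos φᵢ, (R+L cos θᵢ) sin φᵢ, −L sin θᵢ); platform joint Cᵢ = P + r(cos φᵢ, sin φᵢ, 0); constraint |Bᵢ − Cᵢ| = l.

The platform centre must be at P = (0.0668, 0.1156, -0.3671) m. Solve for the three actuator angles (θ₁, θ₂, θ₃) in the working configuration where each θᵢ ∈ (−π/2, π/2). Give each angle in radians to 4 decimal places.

rotate P by −φ1: (0.0668, 0.1156, -0.3671)
  e−x'=0.0532;  (l²−L²−(e−x')²−y'²−z²)/2L = 0.0532
  θ1 = atan2(B,A) + arccos(C/0.3709) = 0.0001
φ2=120.0° → target in arm frame (0.0667, -0.1157)
  e−x'=0.0533;  (l²−L²−(e−x')²−y'²−z²)/2L = 0.0531
  γ=atan2(-0.3671,0.0533)=-1.4266;  ψ=arccos(0.1432)=1.4271;  θ2=γ+ψ≈0.0005
rotate P by −φ3: (-0.1335, 0.0001, -0.3671)
  e−x'=0.2535;  (l²−L²−(e−x')²−y'²−z²)/2L = -0.0804
  θ3 = atan2(B,A) + arccos(C/0.4461) = 0.7855

θ₁ = 0.0001, θ₂ = 0.0005, θ₃ = 0.7855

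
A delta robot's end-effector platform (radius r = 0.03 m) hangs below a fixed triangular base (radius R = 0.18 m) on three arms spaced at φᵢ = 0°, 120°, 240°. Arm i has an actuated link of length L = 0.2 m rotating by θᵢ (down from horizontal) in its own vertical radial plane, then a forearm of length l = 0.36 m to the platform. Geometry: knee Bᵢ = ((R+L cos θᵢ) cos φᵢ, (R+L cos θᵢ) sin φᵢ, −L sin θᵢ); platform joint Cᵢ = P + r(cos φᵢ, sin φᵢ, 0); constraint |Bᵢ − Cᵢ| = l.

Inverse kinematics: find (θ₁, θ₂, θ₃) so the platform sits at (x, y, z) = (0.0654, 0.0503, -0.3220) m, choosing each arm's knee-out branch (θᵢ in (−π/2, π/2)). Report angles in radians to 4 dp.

θ₁ = 0.4364, θ₂ = 0.6980, θ₃ = 1.0470

arm 1 (φ=0.0°): x'=0.0654, y'=0.0503
  e−x'=0.0846;  (l²−L²−(e−x')²−y'²−z²)/2L = -0.0594
  γ=atan2(-0.3220,0.0846)=-1.3139;  ψ=arccos(-0.1785)=1.7503;  θ1=γ+ψ≈0.4364
rotate P by −φ2: (0.0109, -0.0818, -0.3220)
  A=0.1391, B=-0.3220, C=(l²−L²−A²−y'²−z²)/(2L)=-0.1003
  θ2 = atan2(B,A) + arccos(C/0.3508) = 0.6980
arm 3 (φ=240.0°): x'=-0.0763, y'=0.0315
  e−x'=0.2263;  (l²−L²−(e−x')²−y'²−z²)/2L = -0.1657
  √(A²+B²)=0.3935;  θ3 = -0.9583+2.0053 ≈ 1.0470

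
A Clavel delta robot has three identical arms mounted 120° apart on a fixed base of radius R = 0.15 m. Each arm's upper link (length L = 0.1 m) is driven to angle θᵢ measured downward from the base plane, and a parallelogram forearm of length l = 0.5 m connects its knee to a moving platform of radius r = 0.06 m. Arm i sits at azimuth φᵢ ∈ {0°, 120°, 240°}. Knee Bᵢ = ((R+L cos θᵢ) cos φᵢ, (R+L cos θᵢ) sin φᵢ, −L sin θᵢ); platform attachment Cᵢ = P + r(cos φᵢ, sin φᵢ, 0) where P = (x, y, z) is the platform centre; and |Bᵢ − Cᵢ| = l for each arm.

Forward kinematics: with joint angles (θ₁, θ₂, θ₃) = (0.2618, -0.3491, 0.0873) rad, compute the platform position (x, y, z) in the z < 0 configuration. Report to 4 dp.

(-0.0633, 0.0593, -0.4549)

arm 1 at φ=0.0°: (R−r)+L cos θ1 = 0.1866;  centre 1 = (0.1866, 0.0000, -0.0259)
centre 2 = (0.1840·cos120.0°, 0.1840·sin120.0°, 0.0342) = (-0.0920, 0.1593, 0.0342)
arm 3 at φ=240.0°: (R−r)+L cos θ3 = 0.1896;  centre 3 = (-0.0948, -0.1642, -0.0087)
|centre ₂|²−|centre ₁|² = -0.0005;  |centre ₃|²−|centre ₁|² = 0.0005
linear system: -0.5572x+0.3186y = -0.0005−0.1202z; -0.5628x+-0.3284y = 0.0005−0.0343z
Cramer: x(z) = -0.0001+0.1391z;  y(z) = -0.0016-0.1339z
quadratic in z: (1.0373)z²+(0.0003)z+(-0.2145)=0, √Δ=0.9434 → z ∈ {-0.4549, 0.4546}; z = -0.4549 (taking z<0)
x = -0.0633, y = 0.0593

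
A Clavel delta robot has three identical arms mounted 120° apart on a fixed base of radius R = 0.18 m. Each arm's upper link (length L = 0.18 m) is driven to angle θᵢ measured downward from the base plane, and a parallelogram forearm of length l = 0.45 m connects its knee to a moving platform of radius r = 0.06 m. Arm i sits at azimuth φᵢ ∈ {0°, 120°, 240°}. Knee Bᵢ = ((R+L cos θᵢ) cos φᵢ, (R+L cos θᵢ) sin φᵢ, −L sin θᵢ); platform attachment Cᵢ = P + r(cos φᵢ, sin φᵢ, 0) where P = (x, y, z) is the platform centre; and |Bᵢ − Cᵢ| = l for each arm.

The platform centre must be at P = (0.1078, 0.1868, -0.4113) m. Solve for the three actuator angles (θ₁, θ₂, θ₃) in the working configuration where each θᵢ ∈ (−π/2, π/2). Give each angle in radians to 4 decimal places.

θ₁ = 0.2620, θ₂ = 0.2617, θ₃ = 1.3090

φ1=0.0° → target in arm frame (0.1078, 0.1868)
  A=0.0122, B=-0.4113, C=(l²−L²−A²−y'²−z²)/(2L)=-0.0948
  θ1 = atan2(B,A) + arccos(C/0.4115) = 0.2620
arm 2 (φ=120.0°): x'=0.1079, y'=-0.1868
  e−x'=0.0121;  (l²−L²−(e−x')²−y'²−z²)/2L = -0.0947
  θ2 = atan2(B,A) + arccos(C/0.4115) = 0.2617
arm 3 (φ=240.0°): x'=-0.2157, y'=0.0000
  A=0.3357, B=-0.4113, C=(l²−L²−A²−y'²−z²)/(2L)=-0.3104
  √(A²+B²)=0.5309;  θ3 = -0.8863+2.1953 ≈ 1.3090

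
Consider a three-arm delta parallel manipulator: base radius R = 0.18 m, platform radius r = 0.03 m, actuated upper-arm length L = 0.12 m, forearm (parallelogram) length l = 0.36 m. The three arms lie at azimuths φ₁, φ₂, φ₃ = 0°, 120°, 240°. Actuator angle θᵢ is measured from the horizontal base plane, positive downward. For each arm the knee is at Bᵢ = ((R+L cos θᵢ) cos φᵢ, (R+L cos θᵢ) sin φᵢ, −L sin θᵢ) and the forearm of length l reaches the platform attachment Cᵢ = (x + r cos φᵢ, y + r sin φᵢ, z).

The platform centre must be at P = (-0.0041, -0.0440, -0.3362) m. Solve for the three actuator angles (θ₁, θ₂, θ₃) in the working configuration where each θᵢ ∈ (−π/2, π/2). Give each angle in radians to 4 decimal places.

θ₁ = 0.6979, θ₂ = 0.8726, θ₃ = 0.4367

φ1=0.0° → target in arm frame (-0.0041, -0.0440)
  A cos θ + B sin θ = C:  0.1541·cos θ + -0.3362·sin θ = -0.0980
  θ1 = atan2(B,A) + arccos(C/0.3698) = 0.6979
arm 2 (φ=120.0°): x'=-0.0361, y'=0.0256
  A=0.1861, B=-0.3362, C=(l²−L²−A²−y'²−z²)/(2L)=-0.1379
  θ2 = atan2(B,A) + arccos(C/0.3842) = 0.8726
rotate P by −φ3: (0.0402, 0.0184, -0.3362)
  A cos θ + B sin θ = C:  0.1098·cos θ + -0.3362·sin θ = -0.0427
  γ=atan2(-0.3362,0.1098)=-1.2550;  ψ=arccos(-0.1206)=1.6917;  θ3=γ+ψ≈0.4367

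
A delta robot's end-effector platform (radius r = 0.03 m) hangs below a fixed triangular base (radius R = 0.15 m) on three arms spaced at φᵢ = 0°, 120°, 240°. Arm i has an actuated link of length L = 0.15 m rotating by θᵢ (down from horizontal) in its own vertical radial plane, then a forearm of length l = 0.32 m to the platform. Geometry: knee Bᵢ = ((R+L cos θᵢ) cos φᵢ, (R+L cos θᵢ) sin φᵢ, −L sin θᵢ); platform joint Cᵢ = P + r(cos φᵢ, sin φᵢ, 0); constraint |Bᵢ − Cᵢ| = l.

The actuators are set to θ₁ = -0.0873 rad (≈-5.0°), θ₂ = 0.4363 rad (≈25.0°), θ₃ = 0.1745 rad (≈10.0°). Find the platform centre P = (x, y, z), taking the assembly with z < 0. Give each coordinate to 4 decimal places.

φ1=0.0°: virtual centre (0.2694, 0.0000, 0.0131), radius l
S2 = (0.2559·cos120.0°, 0.2559·sin120.0°, -0.0634) = (-0.1280, 0.2217, -0.0634)
arm 3 at φ=240.0°: e+L cos θ3 = 0.2677;  S3 = (-0.1339, -0.2319, -0.0260)
|S₂|²−|S₁|² = -0.0032;  |S₃|²−|S₁|² = -0.0004
[-0.7948 0.4433 -0.1529]·P = -0.0032;  [-0.8066 -0.4637 -0.0782]·P = -0.0004
det = 0.7261;  x = 0.0023+-0.1454z,  y = -0.0031+0.0842z
quadratic in z: (1.0282)z²+(0.0510)z+(-0.0309)=0, √Δ=0.3600 → z ∈ {-0.1998, 0.1502}; z = -0.1998 (taking z<0)
x = 0.0314, y = -0.0200

(0.0314, -0.0200, -0.1998)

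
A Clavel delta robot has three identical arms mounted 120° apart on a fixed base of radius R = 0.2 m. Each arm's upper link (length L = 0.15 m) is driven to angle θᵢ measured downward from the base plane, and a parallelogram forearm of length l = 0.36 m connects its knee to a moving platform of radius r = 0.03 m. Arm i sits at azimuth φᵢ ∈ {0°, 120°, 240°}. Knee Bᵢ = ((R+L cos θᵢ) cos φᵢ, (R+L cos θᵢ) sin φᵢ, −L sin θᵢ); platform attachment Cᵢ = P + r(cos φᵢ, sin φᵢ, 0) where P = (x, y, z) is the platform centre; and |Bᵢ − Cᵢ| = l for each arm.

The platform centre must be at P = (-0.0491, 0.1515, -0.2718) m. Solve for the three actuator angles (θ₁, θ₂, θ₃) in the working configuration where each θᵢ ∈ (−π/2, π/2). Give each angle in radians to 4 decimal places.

φ1=0.0° → target in arm frame (-0.0491, 0.1515)
  e−x'=0.2191;  (l²−L²−(e−x')²−y'²−z²)/2L = -0.1258
  √(A²+B²)=0.3491;  θ1 = -0.8923+1.9394 ≈ 1.0470
arm 2 (φ=120.0°): x'=0.1558, y'=-0.0332
  A=0.0142, B=-0.2718, C=(l²−L²−A²−y'²−z²)/(2L)=0.1064
  √(A²+B²)=0.2722;  θ2 = -1.5184+1.1692 ≈ -0.3492
φ3=240.0° → target in arm frame (-0.1067, -0.1183)
  e−x'=0.2767;  (l²−L²−(e−x')²−y'²−z²)/2L = -0.1910
  γ=atan2(-0.2718,0.2767)=-0.7766;  ψ=arccos(-0.4925)=2.0857;  θ3=γ+ψ≈1.3092

θ₁ = 1.0470, θ₂ = -0.3492, θ₃ = 1.3092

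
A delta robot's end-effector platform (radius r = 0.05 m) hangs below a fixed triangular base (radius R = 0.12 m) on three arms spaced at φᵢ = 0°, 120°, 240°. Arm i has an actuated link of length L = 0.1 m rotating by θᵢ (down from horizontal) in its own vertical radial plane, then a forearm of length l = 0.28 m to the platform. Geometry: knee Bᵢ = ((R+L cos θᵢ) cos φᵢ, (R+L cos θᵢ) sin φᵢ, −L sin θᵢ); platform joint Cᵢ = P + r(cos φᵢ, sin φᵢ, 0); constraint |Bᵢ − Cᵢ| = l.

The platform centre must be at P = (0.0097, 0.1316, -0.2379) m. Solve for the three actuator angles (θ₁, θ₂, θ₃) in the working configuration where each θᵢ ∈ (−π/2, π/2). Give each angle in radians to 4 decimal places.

φ1=0.0° → target in arm frame (0.0097, 0.1316)
  e−x'=0.0603;  (l²−L²−(e−x')²−y'²−z²)/2L = -0.0458
  θ1 = atan2(B,A) + arccos(C/0.2454) = 0.4358
rotate P by −φ2: (0.1091, -0.0742, -0.2379)
  e−x'=-0.0391;  (l²−L²−(e−x')²−y'²−z²)/2L = 0.0238
  √(A²+B²)=0.2411;  θ2 = -1.7338+1.4718 ≈ -0.2620
arm 3 (φ=240.0°): x'=-0.1188, y'=-0.0574
  A cos θ + B sin θ = C:  0.1888·cos θ + -0.2379·sin θ = -0.1357
  θ3 = atan2(B,A) + arccos(C/0.3037) = 1.1341

θ₁ = 0.4358, θ₂ = -0.2620, θ₃ = 1.1341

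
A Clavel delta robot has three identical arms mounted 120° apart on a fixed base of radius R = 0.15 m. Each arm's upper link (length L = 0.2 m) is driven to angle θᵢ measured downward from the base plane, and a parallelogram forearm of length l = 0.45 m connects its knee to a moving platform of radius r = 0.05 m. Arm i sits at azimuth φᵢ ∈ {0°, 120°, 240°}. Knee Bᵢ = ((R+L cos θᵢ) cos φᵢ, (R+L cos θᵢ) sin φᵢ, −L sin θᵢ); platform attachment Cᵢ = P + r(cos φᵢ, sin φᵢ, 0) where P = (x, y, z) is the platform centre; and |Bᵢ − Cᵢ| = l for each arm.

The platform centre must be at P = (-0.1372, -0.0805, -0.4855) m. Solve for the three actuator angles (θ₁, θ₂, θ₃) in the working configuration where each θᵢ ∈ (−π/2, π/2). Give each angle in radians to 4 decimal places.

φ1=0.0° → target in arm frame (-0.1372, -0.0805)
  A=0.2372, B=-0.4855, C=(l²−L²−A²−y'²−z²)/(2L)=-0.3399
  γ=atan2(-0.4855,0.2372)=-1.1163;  ψ=arccos(-0.6290)=2.2511;  θ1=γ+ψ≈1.1347
φ2=120.0° → target in arm frame (-0.0011, 0.1591)
  e−x'=0.1011;  (l²−L²−(e−x')²−y'²−z²)/2L = -0.2718
  θ2 = atan2(B,A) + arccos(C/0.4959) = 0.7855
arm 3 (φ=240.0°): x'=0.1383, y'=-0.0786
  A=-0.0383, B=-0.4855, C=(l²−L²−A²−y'²−z²)/(2L)=-0.2021
  √(A²+B²)=0.4870;  θ3 = -1.6496+1.9988 ≈ 0.3492

θ₁ = 1.1347, θ₂ = 0.7855, θ₃ = 0.3492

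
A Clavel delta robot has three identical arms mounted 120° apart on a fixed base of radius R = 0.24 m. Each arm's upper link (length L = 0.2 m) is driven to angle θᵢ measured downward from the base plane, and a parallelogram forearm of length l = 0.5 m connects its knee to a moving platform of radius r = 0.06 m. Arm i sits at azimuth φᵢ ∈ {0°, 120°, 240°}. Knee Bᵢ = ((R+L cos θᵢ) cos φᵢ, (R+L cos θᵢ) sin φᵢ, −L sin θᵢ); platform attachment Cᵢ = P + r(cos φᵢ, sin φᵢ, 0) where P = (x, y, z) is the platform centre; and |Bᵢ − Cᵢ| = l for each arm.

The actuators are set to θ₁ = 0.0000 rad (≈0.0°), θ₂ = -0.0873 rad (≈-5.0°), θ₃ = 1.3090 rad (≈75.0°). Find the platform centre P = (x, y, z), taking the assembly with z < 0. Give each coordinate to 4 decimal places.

(0.1106, 0.2107, -0.3647)

φ1=0.0°: virtual centre (0.3800, 0.0000, 0.0000), radius l
arm 2 at φ=120.0°: ρ2 = 0.3792;  S2 = (-0.1896, 0.3284, 0.0174)
arm 3 at φ=240.0°: ρ3 = 0.2318;  S3 = (-0.1159, -0.2007, -0.1932)
eliminate P² terms by subtracting sphere 1 from 2 and 3
plane₁₂: -1.1392x+0.6569y+0.0349z = -0.0003
Cramer: x(z) = 0.0317-0.2163z;  y(z) = 0.0546-0.4282z
sphere 1 gives Az²+Bz+C=0 with A=1.2301, B=0.1039, C=-0.1257;  B²−4AC=0.6294;  roots -0.3647, 0.2802;  negative root z = -0.3647
x = 0.1106, y = 0.2107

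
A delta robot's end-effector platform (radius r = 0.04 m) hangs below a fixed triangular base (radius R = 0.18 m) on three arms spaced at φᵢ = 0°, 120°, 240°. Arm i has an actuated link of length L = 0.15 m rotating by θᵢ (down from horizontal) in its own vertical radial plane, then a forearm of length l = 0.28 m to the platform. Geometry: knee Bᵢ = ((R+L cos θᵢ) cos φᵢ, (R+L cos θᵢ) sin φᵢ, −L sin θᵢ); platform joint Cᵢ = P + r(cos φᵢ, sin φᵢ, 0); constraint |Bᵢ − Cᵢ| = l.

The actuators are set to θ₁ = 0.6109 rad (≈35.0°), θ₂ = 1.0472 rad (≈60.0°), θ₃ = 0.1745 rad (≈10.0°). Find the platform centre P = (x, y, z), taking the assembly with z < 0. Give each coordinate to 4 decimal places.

(0.0058, -0.0657, -0.1755)

arm 1 at φ=0.0°: ρ1 = 0.2629;  S1 = (0.2629, 0.0000, -0.0860)
φ2=120.0°: virtual centre (-0.1075, 0.1862, -0.1299), radius l
arm 3 at φ=240.0°: ρ3 = 0.2877;  S3 = (-0.1439, -0.2492, -0.0260)
subtract pairs → two planes through P
plane₁₂: -0.7407x+0.3724y+-0.0877z = -0.0134
det = 0.6721;  x = 0.0061+0.0014z,  y = -0.0239+0.2384z
into |P−S₁|² = l²: 1.0569z² + 0.1599z + -0.0045 = 0;  Δ = 0.0446;  z = -0.1755 or 0.0242 → z<0 root = -0.1755
x = 0.0058, y = -0.0657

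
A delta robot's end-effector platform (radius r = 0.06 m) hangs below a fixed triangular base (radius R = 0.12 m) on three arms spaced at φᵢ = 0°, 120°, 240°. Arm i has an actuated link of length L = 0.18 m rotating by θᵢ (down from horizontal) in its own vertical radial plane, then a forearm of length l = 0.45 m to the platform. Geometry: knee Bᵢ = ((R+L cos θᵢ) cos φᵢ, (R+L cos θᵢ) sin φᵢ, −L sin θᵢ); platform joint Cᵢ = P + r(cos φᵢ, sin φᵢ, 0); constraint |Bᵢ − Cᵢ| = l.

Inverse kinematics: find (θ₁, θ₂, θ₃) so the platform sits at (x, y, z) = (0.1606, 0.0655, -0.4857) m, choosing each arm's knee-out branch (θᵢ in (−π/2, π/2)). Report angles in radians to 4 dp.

θ₁ = 0.2617, θ₂ = 0.7851, θ₃ = 1.0470

arm 1 (φ=0.0°): x'=0.1606, y'=0.0655
  A=-0.1006, B=-0.4857, C=(l²−L²−A²−y'²−z²)/(2L)=-0.2228
  √(A²+B²)=0.4960;  θ1 = -1.7750+2.0367 ≈ 0.2617
rotate P by −φ2: (-0.0236, -0.1718, -0.4857)
  A cos θ + B sin θ = C:  0.0836·cos θ + -0.4857·sin θ = -0.2842
  θ2 = atan2(B,A) + arccos(C/0.4928) = 0.7851
φ3=240.0° → target in arm frame (-0.1370, 0.1063)
  A cos θ + B sin θ = C:  0.1970·cos θ + -0.4857·sin θ = -0.3220
  θ3 = atan2(B,A) + arccos(C/0.5241) = 1.0470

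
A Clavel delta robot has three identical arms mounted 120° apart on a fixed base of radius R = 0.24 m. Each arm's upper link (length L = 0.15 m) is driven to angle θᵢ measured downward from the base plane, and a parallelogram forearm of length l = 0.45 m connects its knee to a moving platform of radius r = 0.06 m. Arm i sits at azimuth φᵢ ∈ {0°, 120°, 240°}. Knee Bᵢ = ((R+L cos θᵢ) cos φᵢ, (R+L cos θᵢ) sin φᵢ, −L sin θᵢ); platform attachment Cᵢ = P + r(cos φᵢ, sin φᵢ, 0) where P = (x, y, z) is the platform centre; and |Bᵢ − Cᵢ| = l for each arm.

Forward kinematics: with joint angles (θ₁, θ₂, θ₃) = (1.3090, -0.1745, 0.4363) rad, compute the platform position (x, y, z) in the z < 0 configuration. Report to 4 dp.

φ1=0.0°: virtual centre (0.2188, 0.0000, -0.1449), radius l
O2 = (0.3277·cos120.0°, 0.3277·sin120.0°, 0.0260) = (-0.1639, 0.2838, 0.0260)
O3 = (0.3159·cos240.0°, 0.3159·sin240.0°, -0.0634) = (-0.1580, -0.2736, -0.0634)
eliminate P² terms by subtracting sphere 1 from 2 and 3
linear system: -0.7654x+0.5676y = 0.0392−0.3419z; -0.7536x+-0.5472y = 0.0350−0.1630z
det = 0.8466;  x = -0.0488+0.3303z,  y = 0.0033+-0.1569z
quadratic in z: (1.1337)z²+(0.1120)z+(-0.1099)=0, √Δ=0.7147 → z ∈ {-0.3646, 0.2658}; z = -0.3646 (taking z<0)
x = -0.1692, y = 0.0605

(-0.1692, 0.0605, -0.3646)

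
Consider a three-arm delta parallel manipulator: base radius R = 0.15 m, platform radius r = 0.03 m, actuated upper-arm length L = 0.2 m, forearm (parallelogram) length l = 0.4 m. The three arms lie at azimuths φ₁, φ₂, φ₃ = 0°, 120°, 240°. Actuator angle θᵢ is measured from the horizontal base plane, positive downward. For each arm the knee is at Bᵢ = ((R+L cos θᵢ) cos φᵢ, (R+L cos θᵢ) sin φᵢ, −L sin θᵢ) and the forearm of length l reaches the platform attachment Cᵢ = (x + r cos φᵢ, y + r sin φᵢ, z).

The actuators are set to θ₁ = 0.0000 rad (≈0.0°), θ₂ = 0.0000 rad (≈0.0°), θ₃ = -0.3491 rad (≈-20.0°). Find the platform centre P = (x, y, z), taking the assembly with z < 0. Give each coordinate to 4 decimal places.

S1 = (0.3200·cos0.0°, 0.3200·sin0.0°, 0.0000) = (0.3200, 0.0000, 0.0000)
S2 = (0.3200·cos120.0°, 0.3200·sin120.0°, 0.0000) = (-0.1600, 0.2771, 0.0000)
arm 3 at φ=240.0°: (R−r)+L cos θ3 = 0.3079;  S3 = (-0.1540, -0.2667, 0.0684)
subtract pairs → two planes through P
[-0.9600 0.5543 0.0000]·P = 0.0000;  [-0.9479 -0.5334 0.1368]·P = -0.0029
Cramer: x(z) = 0.0015+0.0731z;  y(z) = 0.0027+0.1266z
sphere 1 gives Az²+Bz+C=0 with A=1.0214, B=-0.0459, C=-0.0586;  B²−4AC=0.2414;  roots -0.2181, 0.2630;  negative root z = -0.2181
x = -0.0144, y = -0.0249

(-0.0144, -0.0249, -0.2181)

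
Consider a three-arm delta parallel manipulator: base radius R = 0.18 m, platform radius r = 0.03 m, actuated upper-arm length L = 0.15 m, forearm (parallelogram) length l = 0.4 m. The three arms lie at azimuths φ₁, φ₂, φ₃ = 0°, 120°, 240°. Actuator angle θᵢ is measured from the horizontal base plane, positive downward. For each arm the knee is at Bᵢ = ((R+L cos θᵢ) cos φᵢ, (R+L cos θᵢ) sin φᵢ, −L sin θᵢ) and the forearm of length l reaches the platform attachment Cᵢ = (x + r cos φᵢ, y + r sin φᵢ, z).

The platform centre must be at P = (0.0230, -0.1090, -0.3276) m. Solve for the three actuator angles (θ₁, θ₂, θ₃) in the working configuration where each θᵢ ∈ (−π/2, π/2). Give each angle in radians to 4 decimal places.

arm 1 (φ=0.0°): x'=0.0230, y'=-0.1090
  A=0.1270, B=-0.3276, C=(l²−L²−A²−y'²−z²)/(2L)=0.0072
  θ1 = atan2(B,A) + arccos(C/0.3514) = 0.3493
arm 2 (φ=120.0°): x'=-0.1059, y'=0.0346
  A cos θ + B sin θ = C:  0.2559·cos θ + -0.3276·sin θ = -0.1217
  √(A²+B²)=0.4157;  θ2 = -0.9077+1.8678 ≈ 0.9602
φ3=240.0° → target in arm frame (0.0829, 0.0744)
  A=0.0671, B=-0.3276, C=(l²−L²−A²−y'²−z²)/(2L)=0.0671
  √(A²+B²)=0.3344;  θ3 = -1.3688+1.3687 ≈ -0.0001

θ₁ = 0.3493, θ₂ = 0.9602, θ₃ = -0.0001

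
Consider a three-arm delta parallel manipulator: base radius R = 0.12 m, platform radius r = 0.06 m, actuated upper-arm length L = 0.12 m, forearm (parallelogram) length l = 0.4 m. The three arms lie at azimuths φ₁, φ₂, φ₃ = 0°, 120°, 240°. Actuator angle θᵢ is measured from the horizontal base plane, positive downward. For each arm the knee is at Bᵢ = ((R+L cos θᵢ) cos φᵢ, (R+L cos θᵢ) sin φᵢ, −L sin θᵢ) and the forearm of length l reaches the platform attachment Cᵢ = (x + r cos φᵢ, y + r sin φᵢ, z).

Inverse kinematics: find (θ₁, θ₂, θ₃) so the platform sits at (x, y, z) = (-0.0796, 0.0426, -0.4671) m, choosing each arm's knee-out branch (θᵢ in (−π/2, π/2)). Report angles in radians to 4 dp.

rotate P by −φ1: (-0.0796, 0.0426, -0.4671)
  A=0.1396, B=-0.4671, C=(l²−L²−A²−y'²−z²)/(2L)=-0.3912
  √(A²+B²)=0.4875;  θ1 = -1.2804+2.5021 ≈ 1.2217
rotate P by −φ2: (0.0767, 0.0476, -0.4671)
  A cos θ + B sin θ = C:  -0.0167·cos θ + -0.4671·sin θ = -0.3130
  θ2 = atan2(B,A) + arccos(C/0.4674) = 0.6982
φ3=240.0° → target in arm frame (0.0029, -0.0902)
  A=0.0571, B=-0.4671, C=(l²−L²−A²−y'²−z²)/(2L)=-0.3499
  γ=atan2(-0.4671,0.0571)=-1.4492;  ψ=arccos(-0.7436)=2.4093;  θ3=γ+ψ≈0.9601

θ₁ = 1.2217, θ₂ = 0.6982, θ₃ = 0.9601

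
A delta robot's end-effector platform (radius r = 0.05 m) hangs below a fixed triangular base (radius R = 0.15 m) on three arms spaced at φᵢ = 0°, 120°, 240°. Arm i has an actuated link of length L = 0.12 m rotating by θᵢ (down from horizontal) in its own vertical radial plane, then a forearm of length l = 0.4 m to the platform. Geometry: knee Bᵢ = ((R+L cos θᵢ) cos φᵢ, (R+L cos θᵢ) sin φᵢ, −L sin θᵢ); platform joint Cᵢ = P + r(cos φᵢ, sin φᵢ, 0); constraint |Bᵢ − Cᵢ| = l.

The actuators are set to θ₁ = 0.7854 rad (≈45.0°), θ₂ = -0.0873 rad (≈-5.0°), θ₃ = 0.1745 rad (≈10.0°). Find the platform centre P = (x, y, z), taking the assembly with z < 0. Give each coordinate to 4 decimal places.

(-0.1078, 0.0295, -0.3559)

O1 = (0.1849·cos0.0°, 0.1849·sin0.0°, -0.0849) = (0.1849, 0.0000, -0.0849)
arm 2 at φ=120.0°: (R−r)+L cos θ2 = 0.2195;  O2 = (-0.1098, 0.1901, 0.0105)
φ3=240.0°: virtual centre (-0.1091, -0.1889, -0.0208), radius l
|O₂|²−|O₁|² = 0.0069;  |O₃|²−|O₁|² = 0.0067
linear system: -0.5892x+0.3803y = 0.0069−0.1906z; -0.5879x+-0.3779y = 0.0067−0.1280z
det = 0.4462;  x = -0.0116+0.2706z,  y = 0.0003+-0.0821z
sphere 1 gives Az²+Bz+C=0 with A=1.0799, B=0.0634, C=-0.1142;  B²−4AC=0.4974;  roots -0.3559, 0.2972;  negative root z = -0.3559
x = -0.1078, y = 0.0295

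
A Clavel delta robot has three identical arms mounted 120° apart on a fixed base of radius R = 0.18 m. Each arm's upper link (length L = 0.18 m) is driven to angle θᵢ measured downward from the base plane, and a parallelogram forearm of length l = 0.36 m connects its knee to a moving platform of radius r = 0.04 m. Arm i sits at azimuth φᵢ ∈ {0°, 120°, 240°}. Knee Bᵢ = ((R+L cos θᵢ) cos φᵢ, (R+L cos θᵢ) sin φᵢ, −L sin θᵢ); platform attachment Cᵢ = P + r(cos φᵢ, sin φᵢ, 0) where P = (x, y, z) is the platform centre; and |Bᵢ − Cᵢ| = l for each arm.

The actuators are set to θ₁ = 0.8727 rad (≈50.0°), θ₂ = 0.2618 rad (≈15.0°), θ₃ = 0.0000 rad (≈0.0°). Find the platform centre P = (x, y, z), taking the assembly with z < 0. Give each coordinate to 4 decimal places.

(-0.0879, -0.0217, -0.2432)

arm 1 at φ=0.0°: (R−r)+L cos θ1 = 0.2557;  O1 = (0.2557, 0.0000, -0.1379)
arm 2 at φ=120.0°: (R−r)+L cos θ2 = 0.3139;  O2 = (-0.1569, 0.2718, -0.0466)
φ3=240.0°: virtual centre (-0.1600, -0.2771, 0.0000), radius l
subtract pairs → two planes through P
[-0.8253 0.5436 0.1826]·P = 0.0163;  [-0.8314 -0.5543 0.2758]·P = 0.0180
det = 0.9094;  x = -0.0207+0.2762z,  y = -0.0014+0.0833z
into |P−O₁|² = l²: 1.0832z² + 0.1229z + -0.0342 = 0;  Δ = 0.1633;  z = -0.2432 or 0.1298 → z<0 root = -0.2432
x = -0.0879, y = -0.0217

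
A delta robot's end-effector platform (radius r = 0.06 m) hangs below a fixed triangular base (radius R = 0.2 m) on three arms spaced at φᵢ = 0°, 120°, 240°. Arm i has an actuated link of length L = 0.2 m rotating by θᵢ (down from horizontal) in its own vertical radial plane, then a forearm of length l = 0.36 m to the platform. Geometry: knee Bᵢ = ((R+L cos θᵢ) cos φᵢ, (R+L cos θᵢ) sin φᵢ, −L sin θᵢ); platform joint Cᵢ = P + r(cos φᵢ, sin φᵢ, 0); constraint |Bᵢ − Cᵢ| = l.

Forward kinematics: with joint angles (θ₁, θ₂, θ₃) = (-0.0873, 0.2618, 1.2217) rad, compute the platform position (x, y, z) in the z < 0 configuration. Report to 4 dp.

S1 = (0.3392·cos0.0°, 0.3392·sin0.0°, 0.0174) = (0.3392, 0.0000, 0.0174)
S2 = (0.3332·cos120.0°, 0.3332·sin120.0°, -0.0518) = (-0.1666, 0.2885, -0.0518)
arm 3 at φ=240.0°: (R−r)+L cos θ3 = 0.2084;  S3 = (-0.1042, -0.1805, -0.1879)
|S₂|²−|S₁|² = -0.0017;  |S₃|²−|S₁|² = -0.0366
plane₁₂: -1.0117x+0.5771y+-0.1384z = -0.0017
det = 0.8770;  x = 0.0248+-0.3273z,  y = 0.0405+-0.3339z
into |P−S₁|² = l²: 1.2186z² + 0.1439z + -0.0288 = 0;  Δ = 0.1610;  z = -0.2237 or 0.1056 → z<0 root = -0.2237
x = 0.0980, y = 0.1152

(0.0980, 0.1152, -0.2237)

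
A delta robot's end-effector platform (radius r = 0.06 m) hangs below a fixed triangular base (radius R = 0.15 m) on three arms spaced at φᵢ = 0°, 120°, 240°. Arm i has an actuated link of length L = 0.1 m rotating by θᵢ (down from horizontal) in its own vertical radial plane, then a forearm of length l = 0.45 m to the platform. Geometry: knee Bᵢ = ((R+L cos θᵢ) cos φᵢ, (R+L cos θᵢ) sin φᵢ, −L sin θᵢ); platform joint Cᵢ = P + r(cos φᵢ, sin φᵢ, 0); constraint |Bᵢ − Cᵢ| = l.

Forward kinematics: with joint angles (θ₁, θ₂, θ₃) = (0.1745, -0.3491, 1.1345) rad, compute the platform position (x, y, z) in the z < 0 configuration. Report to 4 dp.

arm 1 at φ=0.0°: ρ1 = 0.1885;  O1 = (0.1885, 0.0000, -0.0174)
O2 = (0.1840·cos120.0°, 0.1840·sin120.0°, 0.0342) = (-0.0920, 0.1593, 0.0342)
φ3=240.0°: virtual centre (-0.0661, -0.1145, -0.0906), radius l
eliminate P² terms by subtracting sphere 1 from 2 and 3
plane₁₂: -0.5609x+0.3186y+0.1031z = -0.0008
Cramer: x(z) = 0.0117-0.0793z;  y(z) = 0.0181-0.4633z
quadratic in z: (1.2210)z²+(0.0460)z+(-0.1706)=0, √Δ=0.9140 → z ∈ {-0.3931, 0.3555}; z = -0.3931 (taking z<0)
x = 0.0429, y = 0.2003

(0.0429, 0.2003, -0.3931)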